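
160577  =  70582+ 89995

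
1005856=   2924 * 344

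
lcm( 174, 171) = 9918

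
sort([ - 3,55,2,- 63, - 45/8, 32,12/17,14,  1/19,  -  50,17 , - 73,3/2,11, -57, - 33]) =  [ - 73,-63,-57, - 50 , - 33, -45/8, - 3, 1/19, 12/17,  3/2,2,11,14, 17,32, 55] 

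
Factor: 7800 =2^3* 3^1*5^2*13^1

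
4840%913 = 275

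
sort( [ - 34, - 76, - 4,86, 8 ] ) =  [ - 76, - 34 , - 4,8, 86]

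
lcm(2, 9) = 18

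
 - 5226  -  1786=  - 7012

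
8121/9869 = 8121/9869 = 0.82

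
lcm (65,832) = 4160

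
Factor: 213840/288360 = 2^1*3^1*11^1*89^( - 1) = 66/89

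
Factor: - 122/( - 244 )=2^( - 1 ) = 1/2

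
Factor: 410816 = 2^6*7^2*131^1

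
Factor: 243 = 3^5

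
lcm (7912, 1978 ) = 7912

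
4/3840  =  1/960 = 0.00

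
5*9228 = 46140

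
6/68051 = 6/68051 = 0.00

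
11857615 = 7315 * 1621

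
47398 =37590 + 9808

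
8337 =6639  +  1698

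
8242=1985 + 6257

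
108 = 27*4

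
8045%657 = 161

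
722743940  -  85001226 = 637742714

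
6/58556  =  3/29278  =  0.00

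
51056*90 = 4595040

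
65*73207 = 4758455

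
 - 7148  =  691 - 7839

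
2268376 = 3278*692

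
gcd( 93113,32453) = 1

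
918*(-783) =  - 718794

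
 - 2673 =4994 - 7667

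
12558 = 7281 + 5277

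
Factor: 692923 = 7^1*11^1*8999^1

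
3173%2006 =1167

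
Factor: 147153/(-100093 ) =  - 813/553 = - 3^1 * 7^( - 1)*79^( - 1)*271^1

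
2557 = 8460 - 5903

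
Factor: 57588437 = 57588437^1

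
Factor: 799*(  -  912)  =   - 728688 =-  2^4*3^1*17^1*19^1* 47^1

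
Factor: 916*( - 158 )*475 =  -2^3*5^2* 19^1*79^1 * 229^1 = - 68745800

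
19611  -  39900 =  - 20289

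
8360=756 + 7604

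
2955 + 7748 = 10703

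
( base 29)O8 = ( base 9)862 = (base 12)4a8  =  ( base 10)704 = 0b1011000000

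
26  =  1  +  25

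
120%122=120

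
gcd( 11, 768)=1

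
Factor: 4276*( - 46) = - 196696  =  - 2^3* 23^1*1069^1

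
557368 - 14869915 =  - 14312547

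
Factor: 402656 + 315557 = 718213= 139^1*5167^1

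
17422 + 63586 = 81008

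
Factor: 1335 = 3^1*5^1*89^1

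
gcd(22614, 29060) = 2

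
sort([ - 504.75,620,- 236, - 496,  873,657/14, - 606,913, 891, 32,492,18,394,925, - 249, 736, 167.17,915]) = [ - 606, - 504.75, - 496, - 249, - 236,18,32,657/14, 167.17,394,492, 620,  736,873,891,913,915,925 ] 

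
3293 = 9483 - 6190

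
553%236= 81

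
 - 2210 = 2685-4895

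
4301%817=216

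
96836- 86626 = 10210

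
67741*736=49857376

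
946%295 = 61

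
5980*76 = 454480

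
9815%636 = 275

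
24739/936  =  26+31/72 = 26.43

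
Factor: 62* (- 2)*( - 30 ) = 2^3*3^1*5^1*31^1 = 3720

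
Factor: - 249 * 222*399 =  - 2^1 *3^3*7^1*19^1*37^1*83^1 = - 22055922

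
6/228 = 1/38 = 0.03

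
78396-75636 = 2760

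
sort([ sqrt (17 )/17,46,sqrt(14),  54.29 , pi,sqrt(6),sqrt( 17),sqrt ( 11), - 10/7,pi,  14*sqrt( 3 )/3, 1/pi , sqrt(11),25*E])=[-10/7, sqrt( 17)/17,1/pi,sqrt(6),  pi,pi, sqrt ( 11), sqrt(11),  sqrt( 14),sqrt( 17), 14* sqrt( 3 )/3,46,54.29,25*E] 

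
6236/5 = 1247+1/5 = 1247.20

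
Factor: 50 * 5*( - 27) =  - 2^1*3^3*5^3 = - 6750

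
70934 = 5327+65607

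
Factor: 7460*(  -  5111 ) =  - 38128060 = -2^2*5^1*19^1*269^1*373^1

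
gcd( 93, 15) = 3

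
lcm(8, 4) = 8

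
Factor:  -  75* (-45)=3375 = 3^3 *5^3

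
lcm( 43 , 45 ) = 1935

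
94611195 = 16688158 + 77923037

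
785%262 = 261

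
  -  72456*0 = 0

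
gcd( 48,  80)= 16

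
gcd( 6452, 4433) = 1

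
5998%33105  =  5998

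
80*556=44480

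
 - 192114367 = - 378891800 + 186777433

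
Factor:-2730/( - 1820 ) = 3/2= 2^(  -  1 )*3^1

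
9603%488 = 331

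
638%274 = 90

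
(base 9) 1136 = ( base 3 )1011020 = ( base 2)1101001011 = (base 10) 843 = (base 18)2AF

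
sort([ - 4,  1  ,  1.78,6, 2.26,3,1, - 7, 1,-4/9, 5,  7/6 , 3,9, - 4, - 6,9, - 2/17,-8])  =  [ - 8,-7, - 6, - 4, - 4, - 4/9,-2/17,1, 1,1,7/6, 1.78,2.26  ,  3,3, 5, 6, 9,9]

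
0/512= 0= 0.00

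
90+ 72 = 162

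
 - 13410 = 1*( - 13410 ) 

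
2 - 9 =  - 7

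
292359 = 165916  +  126443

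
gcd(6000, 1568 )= 16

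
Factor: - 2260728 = -2^3*3^2*17^1*1847^1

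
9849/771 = 12+199/257 = 12.77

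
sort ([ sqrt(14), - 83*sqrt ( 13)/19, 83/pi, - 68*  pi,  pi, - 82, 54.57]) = [ - 68*pi, - 82, - 83*sqrt (13)/19, pi,sqrt( 14 ), 83/pi, 54.57]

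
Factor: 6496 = 2^5*7^1*29^1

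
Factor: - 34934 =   -  2^1*17467^1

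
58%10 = 8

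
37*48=1776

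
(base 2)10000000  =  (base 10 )128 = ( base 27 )4k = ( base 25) 53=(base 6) 332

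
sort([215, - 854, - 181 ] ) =[ - 854, - 181, 215] 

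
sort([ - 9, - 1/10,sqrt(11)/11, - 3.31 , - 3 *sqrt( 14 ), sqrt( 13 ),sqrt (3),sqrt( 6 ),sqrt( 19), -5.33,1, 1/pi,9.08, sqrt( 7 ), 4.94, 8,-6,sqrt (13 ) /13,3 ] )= [ - 3*sqrt( 14 ), - 9,- 6, - 5.33, - 3.31 , - 1/10, sqrt( 13)/13,sqrt(11 ) /11, 1/pi, 1, sqrt( 3),  sqrt( 6), sqrt( 7 ), 3, sqrt(13 ), sqrt( 19),4.94,8,9.08]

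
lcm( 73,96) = 7008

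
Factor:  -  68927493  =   - 3^1*1153^1 * 19927^1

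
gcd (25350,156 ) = 78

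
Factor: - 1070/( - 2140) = 1/2 = 2^( - 1)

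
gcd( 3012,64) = 4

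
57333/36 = 19111/12 = 1592.58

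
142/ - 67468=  - 1 + 33663/33734 = -0.00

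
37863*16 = 605808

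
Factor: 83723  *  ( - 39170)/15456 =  - 1639714955/7728 = - 2^( - 4)*3^ ( - 1)*5^1* 7^( - 1) * 23^( - 1)* 29^1*2887^1*3917^1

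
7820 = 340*23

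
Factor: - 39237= - 3^1*11^1*29^1*41^1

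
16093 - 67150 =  - 51057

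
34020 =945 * 36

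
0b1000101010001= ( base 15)14a8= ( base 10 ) 4433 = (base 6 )32305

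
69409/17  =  4082+15/17 = 4082.88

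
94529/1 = 94529 =94529.00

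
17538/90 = 194+13/15 =194.87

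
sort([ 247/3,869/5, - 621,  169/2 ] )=[-621,247/3,169/2,  869/5 ]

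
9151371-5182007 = 3969364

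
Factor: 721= 7^1*103^1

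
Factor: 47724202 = 2^1*17^1 * 1403653^1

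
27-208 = - 181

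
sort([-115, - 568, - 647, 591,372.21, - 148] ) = [ - 647, - 568, - 148, - 115, 372.21,591] 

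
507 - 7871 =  - 7364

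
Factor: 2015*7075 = 14256125=5^3*13^1*31^1*283^1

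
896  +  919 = 1815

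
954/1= 954 = 954.00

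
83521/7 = 11931 + 4/7 = 11931.57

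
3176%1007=155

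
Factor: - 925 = - 5^2*37^1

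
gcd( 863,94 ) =1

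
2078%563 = 389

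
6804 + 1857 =8661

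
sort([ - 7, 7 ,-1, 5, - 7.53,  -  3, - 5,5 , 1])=[ - 7.53, -7 , - 5, - 3, - 1,1 , 5,5, 7]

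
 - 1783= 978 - 2761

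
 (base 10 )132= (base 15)8C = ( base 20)6C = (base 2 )10000100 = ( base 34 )3u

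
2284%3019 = 2284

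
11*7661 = 84271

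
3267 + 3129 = 6396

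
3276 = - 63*( - 52 )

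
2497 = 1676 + 821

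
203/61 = 3 + 20/61 = 3.33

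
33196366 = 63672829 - 30476463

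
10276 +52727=63003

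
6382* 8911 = 56870002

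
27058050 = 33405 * 810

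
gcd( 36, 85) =1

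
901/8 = 901/8 = 112.62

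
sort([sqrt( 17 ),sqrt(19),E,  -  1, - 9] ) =[- 9, - 1, E,sqrt(17),  sqrt( 19)]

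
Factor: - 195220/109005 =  - 908/507 = -2^2*3^( - 1 )*13^ (-2)*227^1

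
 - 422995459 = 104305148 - 527300607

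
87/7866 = 29/2622 = 0.01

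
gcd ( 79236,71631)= 9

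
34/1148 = 17/574=0.03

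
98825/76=1300+25/76  =  1300.33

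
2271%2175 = 96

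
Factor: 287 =7^1 * 41^1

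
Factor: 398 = 2^1 * 199^1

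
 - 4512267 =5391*( - 837 )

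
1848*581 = 1073688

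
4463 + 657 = 5120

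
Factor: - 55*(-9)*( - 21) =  - 10395 = - 3^3*5^1*7^1*11^1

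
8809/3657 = 383/159 = 2.41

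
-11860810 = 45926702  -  57787512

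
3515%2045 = 1470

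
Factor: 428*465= 2^2*3^1*5^1*31^1*107^1 = 199020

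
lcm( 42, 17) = 714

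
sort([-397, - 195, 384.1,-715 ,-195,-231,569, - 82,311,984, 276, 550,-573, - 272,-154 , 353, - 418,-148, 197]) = [-715, - 573, - 418, - 397, - 272, - 231, - 195 ,-195, - 154, - 148, - 82,197, 276, 311, 353,384.1, 550,569,984]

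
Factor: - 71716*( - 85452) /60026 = 2^3* 3^1 *7121^1 * 17929^1*30013^(-1) = 3064137816/30013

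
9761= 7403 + 2358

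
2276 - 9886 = -7610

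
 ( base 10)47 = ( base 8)57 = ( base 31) 1G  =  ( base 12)3b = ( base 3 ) 1202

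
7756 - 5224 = 2532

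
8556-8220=336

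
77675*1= 77675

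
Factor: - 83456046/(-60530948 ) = 41728023/30265474 = 2^(-1 )* 3^2*17^( - 1)*890161^( - 1 )*4636447^1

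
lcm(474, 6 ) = 474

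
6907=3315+3592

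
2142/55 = 2142/55 = 38.95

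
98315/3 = 32771 + 2/3 = 32771.67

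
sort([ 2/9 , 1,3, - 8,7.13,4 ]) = [-8 , 2/9,  1,3, 4 , 7.13] 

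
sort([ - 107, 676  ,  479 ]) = [ - 107,479,676 ]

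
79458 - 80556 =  - 1098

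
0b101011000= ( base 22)FE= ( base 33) ae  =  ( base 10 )344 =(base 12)248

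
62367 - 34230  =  28137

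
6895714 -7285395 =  - 389681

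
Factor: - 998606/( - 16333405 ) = 2^1 * 5^(-1)*7^1*11^(  -  1 )*71329^1*296971^(  -  1)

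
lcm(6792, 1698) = 6792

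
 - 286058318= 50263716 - 336322034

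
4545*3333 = 15148485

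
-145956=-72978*2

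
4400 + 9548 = 13948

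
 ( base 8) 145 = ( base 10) 101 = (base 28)3H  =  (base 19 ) 56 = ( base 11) 92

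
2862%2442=420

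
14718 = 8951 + 5767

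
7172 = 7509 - 337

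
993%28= 13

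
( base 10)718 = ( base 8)1316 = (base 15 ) 32D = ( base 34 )L4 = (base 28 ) pi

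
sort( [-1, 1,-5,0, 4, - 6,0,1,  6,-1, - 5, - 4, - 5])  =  [-6, - 5,- 5,- 5, - 4, - 1,-1, 0, 0, 1, 1, 4, 6 ] 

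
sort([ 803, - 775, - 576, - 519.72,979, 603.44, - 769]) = [ - 775, - 769, - 576, - 519.72,603.44,803,979]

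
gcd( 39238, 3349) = 1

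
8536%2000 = 536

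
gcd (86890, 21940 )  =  10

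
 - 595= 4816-5411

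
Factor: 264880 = 2^4*5^1*7^1*11^1 *43^1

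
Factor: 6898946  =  2^1*37^1 * 93229^1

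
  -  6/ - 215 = 6/215=0.03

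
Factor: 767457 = 3^2*269^1*317^1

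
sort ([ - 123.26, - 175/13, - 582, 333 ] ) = [ - 582 ,-123.26,  -  175/13, 333 ] 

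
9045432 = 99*91368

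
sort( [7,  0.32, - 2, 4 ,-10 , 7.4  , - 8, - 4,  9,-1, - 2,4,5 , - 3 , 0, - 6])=[ - 10 , - 8, - 6,-4,-3, - 2 , - 2, - 1,0,  0.32, 4,4, 5,7, 7.4,9] 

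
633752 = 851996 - 218244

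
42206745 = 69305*609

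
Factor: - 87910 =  - 2^1*5^1 * 59^1*149^1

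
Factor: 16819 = 11^2*139^1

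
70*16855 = 1179850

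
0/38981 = 0=   0.00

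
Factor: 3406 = 2^1*13^1*  131^1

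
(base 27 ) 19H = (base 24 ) 1H5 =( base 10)989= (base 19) 2e1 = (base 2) 1111011101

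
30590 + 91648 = 122238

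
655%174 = 133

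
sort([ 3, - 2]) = [-2,  3 ] 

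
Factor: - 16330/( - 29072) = 355/632 = 2^ ( - 3)*5^1 * 71^1*  79^( - 1)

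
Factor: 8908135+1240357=10148492=2^2 * 29^1*89^1 * 983^1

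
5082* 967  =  4914294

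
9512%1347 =83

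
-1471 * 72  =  -105912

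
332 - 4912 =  - 4580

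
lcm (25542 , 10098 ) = 434214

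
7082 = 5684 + 1398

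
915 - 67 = 848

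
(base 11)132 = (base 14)b2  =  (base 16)9C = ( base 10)156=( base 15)A6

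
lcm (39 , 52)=156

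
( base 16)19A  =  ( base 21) JB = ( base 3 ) 120012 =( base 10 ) 410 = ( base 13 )257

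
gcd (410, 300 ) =10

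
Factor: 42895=5^1*23^1*373^1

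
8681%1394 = 317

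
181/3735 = 181/3735 = 0.05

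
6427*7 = 44989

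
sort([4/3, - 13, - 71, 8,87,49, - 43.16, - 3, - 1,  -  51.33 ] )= [ - 71,  -  51.33,-43.16, - 13, - 3, - 1, 4/3, 8, 49,87 ] 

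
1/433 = 1/433 = 0.00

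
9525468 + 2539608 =12065076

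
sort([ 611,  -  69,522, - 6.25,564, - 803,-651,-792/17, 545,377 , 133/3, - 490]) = [ - 803,-651, -490, - 69 ,- 792/17, - 6.25,133/3,377, 522, 545,564,  611]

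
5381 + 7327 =12708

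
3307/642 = 3307/642 = 5.15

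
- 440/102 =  - 5 + 35/51 = - 4.31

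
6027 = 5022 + 1005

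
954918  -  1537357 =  - 582439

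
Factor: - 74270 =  - 2^1*5^1 * 7^1*1061^1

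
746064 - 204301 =541763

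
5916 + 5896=11812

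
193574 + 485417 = 678991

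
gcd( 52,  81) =1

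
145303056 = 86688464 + 58614592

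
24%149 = 24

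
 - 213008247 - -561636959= 348628712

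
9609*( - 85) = -816765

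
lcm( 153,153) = 153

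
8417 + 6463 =14880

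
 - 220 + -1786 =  - 2006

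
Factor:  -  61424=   -  2^4*11^1*349^1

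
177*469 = 83013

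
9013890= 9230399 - 216509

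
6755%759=683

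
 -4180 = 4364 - 8544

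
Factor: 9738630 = 2^1*3^4* 5^1*11^1 * 1093^1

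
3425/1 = 3425 = 3425.00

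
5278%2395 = 488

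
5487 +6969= 12456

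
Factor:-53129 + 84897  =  31768  =  2^3*11^1 * 19^2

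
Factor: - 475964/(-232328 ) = 463/226= 2^( - 1 )*113^(  -  1)*463^1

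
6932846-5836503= 1096343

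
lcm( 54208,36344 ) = 3198272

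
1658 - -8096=9754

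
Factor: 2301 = 3^1*13^1*59^1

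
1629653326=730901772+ 898751554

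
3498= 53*66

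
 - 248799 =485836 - 734635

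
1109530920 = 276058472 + 833472448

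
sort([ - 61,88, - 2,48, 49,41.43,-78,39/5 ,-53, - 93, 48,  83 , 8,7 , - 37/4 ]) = [ - 93, - 78,-61, - 53 ,- 37/4 , - 2,  7 , 39/5 , 8,41.43,  48,48 , 49, 83,88 ] 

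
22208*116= 2576128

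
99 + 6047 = 6146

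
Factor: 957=3^1*11^1*29^1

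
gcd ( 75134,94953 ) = 1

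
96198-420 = 95778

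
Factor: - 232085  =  -5^1*7^1*19^1 * 349^1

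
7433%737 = 63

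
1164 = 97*12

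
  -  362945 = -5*72589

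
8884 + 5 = 8889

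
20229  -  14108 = 6121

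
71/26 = 71/26  =  2.73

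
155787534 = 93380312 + 62407222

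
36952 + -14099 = 22853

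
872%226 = 194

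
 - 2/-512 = 1/256= 0.00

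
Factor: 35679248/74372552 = 4459906/9296569 = 2^1*11^1 * 17^( - 1 )*37^1*467^( - 1)*1171^( - 1 ) * 5479^1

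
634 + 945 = 1579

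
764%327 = 110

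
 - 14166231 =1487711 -15653942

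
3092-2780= 312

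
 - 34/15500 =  - 1  +  7733/7750= -  0.00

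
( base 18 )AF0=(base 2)110110110110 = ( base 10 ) 3510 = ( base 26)550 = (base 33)37c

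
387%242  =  145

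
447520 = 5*89504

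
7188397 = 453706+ 6734691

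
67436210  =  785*85906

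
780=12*65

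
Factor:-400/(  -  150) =8/3= 2^3*3^( - 1)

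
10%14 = 10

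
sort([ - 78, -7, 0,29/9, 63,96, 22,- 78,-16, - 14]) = [ - 78, - 78, - 16, - 14, - 7, 0,  29/9,22,63 , 96 ] 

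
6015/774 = 2005/258  =  7.77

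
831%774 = 57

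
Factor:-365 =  - 5^1*73^1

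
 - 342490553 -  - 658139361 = 315648808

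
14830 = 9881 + 4949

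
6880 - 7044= - 164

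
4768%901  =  263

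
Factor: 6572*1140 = 2^4*3^1 * 5^1*19^1*31^1*53^1 = 7492080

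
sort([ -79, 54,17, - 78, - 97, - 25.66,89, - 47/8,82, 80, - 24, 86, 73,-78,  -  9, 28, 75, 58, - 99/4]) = [ -97, - 79, - 78, - 78,-25.66,-99/4, - 24, - 9 ,  -  47/8, 17, 28, 54, 58,73, 75, 80, 82 , 86 , 89]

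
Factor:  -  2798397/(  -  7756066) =2^(-1) *3^2* 7^1*19^(-1 )*43^1 * 1033^1*204107^( - 1)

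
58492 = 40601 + 17891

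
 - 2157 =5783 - 7940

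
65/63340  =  13/12668 = 0.00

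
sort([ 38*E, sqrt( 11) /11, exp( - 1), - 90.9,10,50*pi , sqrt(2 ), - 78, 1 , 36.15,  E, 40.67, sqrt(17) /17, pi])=[ - 90.9, - 78,sqrt( 17) /17, sqrt(11 )/11, exp ( - 1 )  ,  1,sqrt( 2 ), E, pi , 10, 36.15, 40.67, 38 * E,  50 * pi ] 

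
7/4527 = 7/4527   =  0.00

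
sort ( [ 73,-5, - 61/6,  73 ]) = [ - 61/6, - 5, 73, 73]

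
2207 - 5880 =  - 3673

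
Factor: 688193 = 11^1*62563^1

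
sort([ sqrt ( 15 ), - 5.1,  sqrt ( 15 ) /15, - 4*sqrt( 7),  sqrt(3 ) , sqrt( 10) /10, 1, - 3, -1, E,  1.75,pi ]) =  [ - 4*sqrt( 7) ,-5.1, - 3,-1 , sqrt( 15) /15, sqrt( 10 ) /10 , 1,sqrt(3), 1.75,  E, pi,  sqrt( 15 )] 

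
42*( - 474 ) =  - 19908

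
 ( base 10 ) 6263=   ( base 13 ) 2b0a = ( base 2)1100001110111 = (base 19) H6C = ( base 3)22120222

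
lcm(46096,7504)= 322672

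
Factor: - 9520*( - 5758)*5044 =2^7* 5^1*7^1*13^1*17^1*97^1*2879^1 = 276492711040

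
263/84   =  263/84 =3.13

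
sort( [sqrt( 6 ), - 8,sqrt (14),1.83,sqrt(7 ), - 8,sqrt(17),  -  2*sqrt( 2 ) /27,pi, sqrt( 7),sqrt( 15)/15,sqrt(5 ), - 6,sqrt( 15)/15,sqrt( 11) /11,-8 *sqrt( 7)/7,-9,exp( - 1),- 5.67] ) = [ - 9 , - 8, - 8, - 6,-5.67 , - 8*sqrt( 7 )/7,  -  2 * sqrt(2)/27,sqrt(15)/15,  sqrt( 15 )/15,sqrt( 11 ) /11,  exp( - 1), 1.83,  sqrt( 5 ),sqrt( 6 ),sqrt (7),sqrt(7),pi, sqrt( 14) , sqrt(17)]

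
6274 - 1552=4722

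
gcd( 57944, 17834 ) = 2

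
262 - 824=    - 562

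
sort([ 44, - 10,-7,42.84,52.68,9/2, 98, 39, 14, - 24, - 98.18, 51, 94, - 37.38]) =[ - 98.18, - 37.38, - 24, - 10, -7,9/2,14, 39, 42.84,44,51,52.68,94, 98] 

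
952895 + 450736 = 1403631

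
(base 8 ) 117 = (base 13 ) 61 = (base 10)79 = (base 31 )2h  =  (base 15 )54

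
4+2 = 6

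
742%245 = 7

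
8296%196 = 64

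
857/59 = 857/59= 14.53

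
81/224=81/224 = 0.36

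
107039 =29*3691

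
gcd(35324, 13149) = 1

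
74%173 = 74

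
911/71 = 911/71= 12.83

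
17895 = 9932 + 7963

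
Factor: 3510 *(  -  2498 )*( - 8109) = 2^2*3^5*5^1*13^1*17^1*53^1*1249^1=71099549820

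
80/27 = 80/27  =  2.96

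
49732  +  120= 49852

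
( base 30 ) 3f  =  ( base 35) 30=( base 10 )105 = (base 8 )151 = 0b1101001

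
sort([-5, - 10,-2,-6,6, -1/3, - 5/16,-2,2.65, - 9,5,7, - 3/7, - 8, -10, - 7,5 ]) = [ -10, -10, - 9, - 8, - 7,-6,- 5, - 2, - 2, - 3/7,  -  1/3, - 5/16,2.65, 5,5,6,7]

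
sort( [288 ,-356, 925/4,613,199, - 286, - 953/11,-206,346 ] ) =[- 356, - 286, - 206,-953/11, 199 , 925/4, 288,  346,613]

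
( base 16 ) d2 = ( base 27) 7L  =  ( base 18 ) BC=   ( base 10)210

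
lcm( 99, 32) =3168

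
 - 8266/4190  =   - 4133/2095 = - 1.97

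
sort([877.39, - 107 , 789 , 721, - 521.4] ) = [- 521.4, - 107,721, 789,877.39] 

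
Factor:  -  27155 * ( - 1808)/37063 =49096240/37063 = 2^4 * 5^1 * 13^(  -  1)*113^1*2851^( - 1 ) * 5431^1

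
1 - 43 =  -42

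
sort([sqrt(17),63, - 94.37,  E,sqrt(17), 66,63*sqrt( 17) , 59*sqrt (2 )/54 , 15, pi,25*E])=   [-94.37,59*sqrt( 2 )/54, E, pi, sqrt (17 ),sqrt( 17), 15 , 63,66,25*E,63 * sqrt( 17) ]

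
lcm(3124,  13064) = 143704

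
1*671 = 671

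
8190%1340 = 150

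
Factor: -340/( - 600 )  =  17/30 = 2^( -1 )*3^( - 1) *5^(- 1)*17^1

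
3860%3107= 753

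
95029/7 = 95029/7=13575.57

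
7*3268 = 22876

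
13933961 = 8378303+5555658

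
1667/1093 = 1 + 574/1093 = 1.53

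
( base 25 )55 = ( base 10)130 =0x82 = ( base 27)4M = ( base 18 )74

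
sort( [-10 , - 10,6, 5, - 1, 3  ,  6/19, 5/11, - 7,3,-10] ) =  [ - 10, - 10,- 10,  -  7, - 1,6/19, 5/11, 3,3, 5, 6] 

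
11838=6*1973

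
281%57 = 53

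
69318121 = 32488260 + 36829861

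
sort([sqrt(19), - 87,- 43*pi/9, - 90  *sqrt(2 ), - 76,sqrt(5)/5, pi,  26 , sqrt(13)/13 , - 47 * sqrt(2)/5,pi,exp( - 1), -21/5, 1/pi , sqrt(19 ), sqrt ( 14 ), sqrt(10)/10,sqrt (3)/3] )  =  [ - 90*sqrt( 2),-87, - 76,-43*pi/9, - 47*  sqrt( 2 ) /5, - 21/5, sqrt( 13)/13,sqrt( 10 ) /10, 1/pi,exp(-1),sqrt(5)/5,sqrt( 3)/3, pi,pi,sqrt(14 ), sqrt(19)  ,  sqrt( 19),26] 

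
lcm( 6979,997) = 6979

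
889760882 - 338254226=551506656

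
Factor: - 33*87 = - 2871 = -3^2*11^1 * 29^1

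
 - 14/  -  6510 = 1/465 = 0.00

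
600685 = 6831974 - 6231289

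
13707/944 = 14+ 491/944 = 14.52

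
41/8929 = 41/8929 = 0.00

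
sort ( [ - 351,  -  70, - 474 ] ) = [ - 474, - 351, - 70 ]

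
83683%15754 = 4913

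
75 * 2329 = 174675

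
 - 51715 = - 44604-7111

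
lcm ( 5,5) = 5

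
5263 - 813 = 4450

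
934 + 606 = 1540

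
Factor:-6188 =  - 2^2*7^1 * 13^1*17^1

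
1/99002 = 1/99002 = 0.00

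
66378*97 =6438666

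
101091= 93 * 1087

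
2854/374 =7 + 118/187  =  7.63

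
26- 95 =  - 69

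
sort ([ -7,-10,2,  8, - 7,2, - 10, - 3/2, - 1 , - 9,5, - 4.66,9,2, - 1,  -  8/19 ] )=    [ - 10, - 10, - 9 , - 7, - 7, - 4.66, - 3/2, - 1, - 1, - 8/19,2, 2, 2,  5,8,9] 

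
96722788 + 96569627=193292415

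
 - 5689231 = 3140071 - 8829302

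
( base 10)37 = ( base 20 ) 1h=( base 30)17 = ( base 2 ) 100101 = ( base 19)1I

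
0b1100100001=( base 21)1H3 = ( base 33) O9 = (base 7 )2223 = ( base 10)801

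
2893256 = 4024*719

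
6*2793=16758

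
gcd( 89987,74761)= 1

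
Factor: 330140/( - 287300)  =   - 5^(-1 )*13^(-2 ) * 971^1 = -971/845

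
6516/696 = 543/58 = 9.36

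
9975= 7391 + 2584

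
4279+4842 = 9121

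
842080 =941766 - 99686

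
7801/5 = 7801/5 = 1560.20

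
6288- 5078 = 1210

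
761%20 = 1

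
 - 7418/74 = -3709/37 = -100.24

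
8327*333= 2772891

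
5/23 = 5/23 = 0.22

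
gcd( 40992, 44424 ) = 24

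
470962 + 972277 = 1443239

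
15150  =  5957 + 9193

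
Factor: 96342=2^1*3^1*16057^1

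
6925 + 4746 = 11671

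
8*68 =544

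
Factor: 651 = 3^1*7^1 * 31^1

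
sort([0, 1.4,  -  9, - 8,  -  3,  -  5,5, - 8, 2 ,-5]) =[ - 9 , - 8, - 8, - 5, - 5,  -  3,  0 , 1.4,2,5]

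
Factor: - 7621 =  - 7621^1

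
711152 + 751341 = 1462493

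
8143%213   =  49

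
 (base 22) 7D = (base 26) 6b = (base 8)247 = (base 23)76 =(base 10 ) 167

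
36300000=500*72600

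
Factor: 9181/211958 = 2^( - 1)*131^( - 1 )*809^( - 1)*9181^1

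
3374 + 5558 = 8932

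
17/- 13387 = - 17/13387 =-0.00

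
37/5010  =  37/5010 = 0.01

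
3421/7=488+5/7 = 488.71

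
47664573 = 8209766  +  39454807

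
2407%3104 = 2407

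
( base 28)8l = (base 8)365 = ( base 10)245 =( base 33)7E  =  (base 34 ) 77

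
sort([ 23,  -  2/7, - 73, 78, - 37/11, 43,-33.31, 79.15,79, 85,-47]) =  [ - 73, - 47,  -  33.31, - 37/11, - 2/7,23,43, 78, 79,79.15,85]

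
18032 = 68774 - 50742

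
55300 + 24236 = 79536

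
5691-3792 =1899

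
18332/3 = 18332/3= 6110.67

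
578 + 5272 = 5850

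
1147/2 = 1147/2 = 573.50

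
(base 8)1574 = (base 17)318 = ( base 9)1201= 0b1101111100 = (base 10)892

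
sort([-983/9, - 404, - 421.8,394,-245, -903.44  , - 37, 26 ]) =[ - 903.44,-421.8, -404,- 245, - 983/9, - 37,26,394] 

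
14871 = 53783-38912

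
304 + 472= 776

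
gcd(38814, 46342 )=2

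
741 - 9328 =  - 8587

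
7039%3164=711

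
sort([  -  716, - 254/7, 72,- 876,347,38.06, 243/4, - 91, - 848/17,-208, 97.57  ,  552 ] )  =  [-876, - 716,  -  208, - 91,- 848/17, - 254/7, 38.06, 243/4, 72,97.57,347,552]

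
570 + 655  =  1225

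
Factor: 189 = 3^3 * 7^1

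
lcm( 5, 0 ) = 0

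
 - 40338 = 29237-69575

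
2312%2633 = 2312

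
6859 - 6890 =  - 31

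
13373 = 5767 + 7606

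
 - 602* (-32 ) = 19264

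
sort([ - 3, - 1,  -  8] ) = [-8, - 3 ,-1] 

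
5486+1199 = 6685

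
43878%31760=12118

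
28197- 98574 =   -  70377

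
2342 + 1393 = 3735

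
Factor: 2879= 2879^1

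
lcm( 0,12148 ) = 0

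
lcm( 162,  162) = 162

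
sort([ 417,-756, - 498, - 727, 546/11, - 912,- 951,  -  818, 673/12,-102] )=[ - 951,-912,-818,  -  756,-727, -498 ,-102, 546/11, 673/12, 417] 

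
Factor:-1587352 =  - 2^3*13^1*15263^1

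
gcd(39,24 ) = 3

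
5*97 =485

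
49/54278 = 7/7754 =0.00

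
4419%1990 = 439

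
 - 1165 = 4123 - 5288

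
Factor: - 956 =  - 2^2 * 239^1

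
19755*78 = 1540890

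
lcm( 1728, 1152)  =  3456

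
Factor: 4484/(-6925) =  - 2^2*5^(-2)*19^1*59^1*277^( - 1)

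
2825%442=173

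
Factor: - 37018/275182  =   - 83^1 * 617^ ( - 1) = -  83/617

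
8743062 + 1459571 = 10202633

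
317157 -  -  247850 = 565007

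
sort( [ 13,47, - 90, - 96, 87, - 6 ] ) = [ - 96, - 90,-6, 13,47, 87 ]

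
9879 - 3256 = 6623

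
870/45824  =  435/22912   =  0.02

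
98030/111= 883 + 17/111  =  883.15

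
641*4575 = 2932575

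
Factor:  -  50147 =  - 50147^1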